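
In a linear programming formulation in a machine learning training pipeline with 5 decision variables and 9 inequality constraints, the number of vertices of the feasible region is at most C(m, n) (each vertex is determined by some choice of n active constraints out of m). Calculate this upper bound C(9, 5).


Each vertex corresponds to some choice of n active constraints out of m, so the number of vertices is at most C(m, n) = m! / (n!(m-n)!).
m = 9, n = 5
Numerator: 9 * 8 * 7 * 6 * 5
Denominator: 5! = 120
C(9, 5) = 126


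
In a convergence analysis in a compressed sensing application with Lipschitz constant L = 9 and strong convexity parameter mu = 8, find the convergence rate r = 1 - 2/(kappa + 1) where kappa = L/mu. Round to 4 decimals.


Step 1: Compute the condition number.
kappa = L/mu = 9/8 = 1.125
Step 2: Compute the convergence rate.
r = 1 - 2/(kappa + 1) = 1 - 2*mu/(L + mu) = (L - mu)/(L + mu) = 1/17 = 0.0588


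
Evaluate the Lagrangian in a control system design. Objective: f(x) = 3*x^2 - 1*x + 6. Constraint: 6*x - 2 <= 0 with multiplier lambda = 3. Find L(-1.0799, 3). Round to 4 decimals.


Step 1: Evaluate f(x).
f(-1.0799) = 3*(-1.0799)^2 - 1*(-1.0799) + 6 = 10.5785
Step 2: Evaluate g(x).
g(-1.0799) = 6*-1.0799 - 2 = -8.4794
Step 3: Compute Lagrangian.
L = 10.5785 + 3*-8.4794 = -14.8597


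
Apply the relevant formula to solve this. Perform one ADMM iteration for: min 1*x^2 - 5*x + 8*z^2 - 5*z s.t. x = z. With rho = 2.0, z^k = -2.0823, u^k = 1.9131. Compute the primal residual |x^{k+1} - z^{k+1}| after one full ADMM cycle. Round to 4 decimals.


ADMM iteration with rho = 2.0, z^k = -2.0823, u^k = 1.9131
Step 1: x-update.
Minimize 1*x^2 - 5*x + (2.0/2)*(x + 2.0823 + 1.9131)^2
FOC: (2*1 + 2.0)*x = 5 + 2.0*(-2.0823 - 1.9131)
x^{k+1} = -0.7477
Step 2: z-update.
Minimize 8*z^2 - 5*z + (2.0/2)*(-0.7477 - z + 1.9131)^2
FOC: (2*8 + 2.0)*z = 5 + 2.0*(-0.7477 + 1.9131)
z^{k+1} = 0.4073
Step 3: u-update.
u^{k+1} = 1.9131 - 0.7477 - 0.4073 = 0.7581
Step 4: Primal residual = |-0.7477 - 0.4073| = 1.155


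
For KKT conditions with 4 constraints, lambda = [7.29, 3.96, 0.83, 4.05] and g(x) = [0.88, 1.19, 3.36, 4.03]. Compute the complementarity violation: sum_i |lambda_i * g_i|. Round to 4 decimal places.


KKT complementary slackness check:
lambda_1 * g_1 = 7.29 * 0.88 = 6.4152
lambda_2 * g_2 = 3.96 * 1.19 = 4.7124
lambda_3 * g_3 = 0.83 * 3.36 = 2.7888
lambda_4 * g_4 = 4.05 * 4.03 = 16.3215
Total violation = 6.4152 + 4.7124 + 2.7888 + 16.3215 = 30.2379


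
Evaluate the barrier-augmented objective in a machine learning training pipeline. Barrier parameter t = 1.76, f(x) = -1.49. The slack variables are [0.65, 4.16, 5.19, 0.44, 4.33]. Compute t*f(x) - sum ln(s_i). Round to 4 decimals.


Step 1: Compute log-barrier.
ln values: [-0.4308, 1.4255, 1.6467, -0.821, 1.4656]
phi = -(-0.4308 + 1.4255 + 1.6467 - 0.821 + 1.4656) = -3.2861
Step 2: Compute augmented objective.
t*f(x) = 1.76*-1.49 = -2.6224
Total = -2.6224 - 3.2861 = -5.9085


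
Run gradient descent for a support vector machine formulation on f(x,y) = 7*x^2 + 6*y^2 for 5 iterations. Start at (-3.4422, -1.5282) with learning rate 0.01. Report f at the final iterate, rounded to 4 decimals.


Gradient descent on f(x,y) = 7*x^2 + 6*y^2.
Starting point: (-3.4422, -1.5282), alpha = 0.01
Step 1: grad_x = 2*7*-3.4422 = -48.1908, grad_y = 2*6*-1.5282 = -18.3384
  x_1 = -3.4422 - 0.01*-48.1908 = -2.9603
  y_1 = -1.5282 - 0.01*-18.3384 = -1.3448
Step 2: grad_x = 2*7*-2.9603 = -41.4441, grad_y = 2*6*-1.3448 = -16.1378
  x_2 = -2.9603 - 0.01*-41.4441 = -2.5459
  y_2 = -1.3448 - 0.01*-16.1378 = -1.1834
Step 3: grad_x = 2*7*-2.5459 = -35.6419, grad_y = 2*6*-1.1834 = -14.2013
  x_3 = -2.5459 - 0.01*-35.6419 = -2.1894
  y_3 = -1.1834 - 0.01*-14.2013 = -1.0414
Step 4: grad_x = 2*7*-2.1894 = -30.652, grad_y = 2*6*-1.0414 = -12.4971
  x_4 = -2.1894 - 0.01*-30.652 = -1.8829
  y_4 = -1.0414 - 0.01*-12.4971 = -0.9165
Step 5: grad_x = 2*7*-1.8829 = -26.3608, grad_y = 2*6*-0.9165 = -10.9975
  x_5 = -1.8829 - 0.01*-26.3608 = -1.6193
  y_5 = -0.9165 - 0.01*-10.9975 = -0.8065
f(-1.6193, -0.8065) = 7*(-1.6193)^2 + 6*(-0.8065)^2 = 22.2575


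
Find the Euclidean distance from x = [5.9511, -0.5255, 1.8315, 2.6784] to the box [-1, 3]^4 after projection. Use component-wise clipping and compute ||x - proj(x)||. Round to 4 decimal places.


Project each component onto [-1, 3].
clip(5.9511) = 3.0, clip(-0.5255) = -0.5255, clip(1.8315) = 1.8315, clip(2.6784) = 2.6784
Projection = [3.0, -0.5255, 1.8315, 2.6784]
Squared diffs: [8.709, 0.0, 0.0, 0.0]
Distance = sqrt(8.709) = 2.9511


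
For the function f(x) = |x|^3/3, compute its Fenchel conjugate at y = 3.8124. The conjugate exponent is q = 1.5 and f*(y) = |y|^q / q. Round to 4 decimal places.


The conjugate exponent q satisfies 1/p + 1/q = 1.
p = 3, so q = 3/(3 - 1) = 1.5
|y|^q = 3.8124^1.5 = 7.4439
f*(3.8124) = 7.4439 / 1.5 = 4.9626


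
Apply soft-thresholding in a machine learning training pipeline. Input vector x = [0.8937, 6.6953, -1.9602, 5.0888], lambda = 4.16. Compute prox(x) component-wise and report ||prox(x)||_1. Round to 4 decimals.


Soft-thresholding with lambda = 4.16:
prox(0.8937) = sign(0.8937)*max(|0.8937| - 4.16, 0) = 0.0
prox(6.6953) = sign(6.6953)*max(|6.6953| - 4.16, 0) = 2.5353
prox(-1.9602) = sign(-1.9602)*max(|-1.9602| - 4.16, 0) = 0.0
prox(5.0888) = sign(5.0888)*max(|5.0888| - 4.16, 0) = 0.9288
prox(x) = [0.0, 2.5353, 0.0, 0.9288]
||prox(x)||_1 = 0.0 + 2.5353 + 0.0 + 0.9288 = 3.4641


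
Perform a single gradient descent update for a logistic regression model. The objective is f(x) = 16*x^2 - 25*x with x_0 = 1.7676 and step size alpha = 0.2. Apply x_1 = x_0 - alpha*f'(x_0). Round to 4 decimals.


We compute the gradient at x_0 and apply the update.
f'(x) = 32*x - 25
f'(1.7676) = 32*1.7676 - 25 = 31.5632
x_1 = 1.7676 - 0.2*31.5632 = -4.545


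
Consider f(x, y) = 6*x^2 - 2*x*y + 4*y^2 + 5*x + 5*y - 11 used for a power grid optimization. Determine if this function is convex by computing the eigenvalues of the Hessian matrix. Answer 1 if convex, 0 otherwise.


The Hessian of f(x,y) = 6*x^2 - 2*x*y + 4*y^2 + 5*x + 5*y - 11 is:
H = [[12, -2], [-2, 8]]
Trace = 12 + 8 = 20
Determinant = 12*8 - (-2)^2 = 92
Discriminant = (20)^2 - 4*92 = 32.0
Eigenvalues: lambda_1 = 7.1716, lambda_2 = 12.8284
The function is convex.

1


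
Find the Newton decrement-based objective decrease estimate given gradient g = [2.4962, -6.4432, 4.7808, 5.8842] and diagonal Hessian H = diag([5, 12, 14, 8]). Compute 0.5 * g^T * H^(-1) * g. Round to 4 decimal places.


Step 1: H is diagonal, so H^(-1) * g = [0.4992, -0.5369, 0.3415, 0.7355].
Step 2: g^T H^(-1) g = sum_i g_i^2 / H_ii
  = (2.4962)^2/5 + (-6.4432)^2/12 + (4.7808)^2/14 + (5.8842)^2/8
  = 1.2462 + 3.4596 + 1.6326 + 4.328 = 10.6663
Step 3: Objective decrease = 0.5 * g^T H^(-1) g = 5.3332


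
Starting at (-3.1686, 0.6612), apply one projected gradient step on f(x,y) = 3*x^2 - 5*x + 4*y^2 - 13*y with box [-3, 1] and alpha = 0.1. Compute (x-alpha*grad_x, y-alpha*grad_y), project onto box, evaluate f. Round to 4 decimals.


Step 1: Compute gradient at (-3.1686, 0.6612).
grad_x = 2*3*-3.1686 - 5 = -24.0116
grad_y = 2*4*0.6612 - 13 = -7.7104
Step 2: Gradient step.
x_raw = -3.1686 - 0.1*-24.0116 = -0.7674
y_raw = 0.6612 - 0.1*-7.7104 = 1.4322
Step 3: Project onto [-3, 1].
x_proj = clip(-0.7674) = -0.7674
y_proj = clip(1.4322) = 1.0
Step 4: Evaluate f.
f(-0.7674, 1.0) = -3.3959


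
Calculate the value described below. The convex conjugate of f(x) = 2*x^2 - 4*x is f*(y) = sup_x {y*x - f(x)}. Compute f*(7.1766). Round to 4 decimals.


f*(y) = sup_x {y*x - a*x^2 - b*x} = sup_x {(y-b)*x - a*x^2}
FOC: (y - b) - 2a*x = 0 => x* = (y - b)/(2a)
x* = (7.1766 + 4)/(2*2) = 2.7942
f*(7.1766) = (y-b)^2/(4a) = (7.1766 + 4)^2/(4*2)
= 124.9164/8 = 15.6145


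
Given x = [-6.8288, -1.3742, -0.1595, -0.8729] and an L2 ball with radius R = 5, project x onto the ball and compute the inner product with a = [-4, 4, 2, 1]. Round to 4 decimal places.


Step 1: Compute ||x|| (intermediates to 6 decimals).
||x|| = sqrt((-6.8288)^2 + (-1.3742)^2 + (-0.1595)^2 + (-0.8729)^2) = 7.021989
Step 2: Project.
Since ||x|| > R, scale = R/||x|| = 5/7.021989 = 0.712049, proj(x) = scale * x
proj(x) = [-4.86244, -0.978498, -0.113572, -0.621548]
Step 3: Dot product.
a^T * proj(x) = -4*(-4.86244) + 4*(-0.978498) + 2*(-0.113572) + 1*(-0.621548) = 14.6871


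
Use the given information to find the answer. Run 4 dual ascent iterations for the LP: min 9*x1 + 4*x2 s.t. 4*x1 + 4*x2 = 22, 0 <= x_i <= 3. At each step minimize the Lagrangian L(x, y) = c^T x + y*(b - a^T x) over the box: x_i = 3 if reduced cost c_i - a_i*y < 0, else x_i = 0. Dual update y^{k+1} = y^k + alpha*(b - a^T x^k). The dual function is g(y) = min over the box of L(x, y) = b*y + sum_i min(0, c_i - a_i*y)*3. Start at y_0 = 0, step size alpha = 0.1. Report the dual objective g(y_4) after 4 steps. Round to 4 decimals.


Dual ascent for LP: min 9*x1 + 4*x2, 4*x1 + 4*x2 = 22, 0 <= x_i <= 3
Step 1: y^k = 0.0, reduced costs: (9.0, 4.0)
  x^k = (0.0, 0.0), subgradient = b - a^T x = 22.0
  y^{k+1} = 0.0 + 0.1*22.0 = 2.2
Step 2: y^k = 2.2, reduced costs: (0.2, -4.8)
  x^k = (0.0, 3.0), subgradient = b - a^T x = 10.0
  y^{k+1} = 2.2 + 0.1*10.0 = 3.2
Step 3: y^k = 3.2, reduced costs: (-3.8, -8.8)
  x^k = (3.0, 3.0), subgradient = b - a^T x = -2.0
  y^{k+1} = 3.2 + 0.1*-2.0 = 3.0
Step 4: y^k = 3.0, reduced costs: (-3.0, -8.0)
  x^k = (3.0, 3.0), subgradient = b - a^T x = -2.0
  y^{k+1} = 3.0 + 0.1*-2.0 = 2.8
Dual objective at y_4 = 2.8: reduced costs (-2.2, -7.2), box minimizer x = (3.0, 3.0)
g(y_4) = b*y + (c1 - a1*y)*x1 + (c2 - a2*y)*x2 = 22*2.8 + (-2.2)*3.0 + (-7.2)*3.0 = 61.6 - 6.6 - 21.6 = 33.4


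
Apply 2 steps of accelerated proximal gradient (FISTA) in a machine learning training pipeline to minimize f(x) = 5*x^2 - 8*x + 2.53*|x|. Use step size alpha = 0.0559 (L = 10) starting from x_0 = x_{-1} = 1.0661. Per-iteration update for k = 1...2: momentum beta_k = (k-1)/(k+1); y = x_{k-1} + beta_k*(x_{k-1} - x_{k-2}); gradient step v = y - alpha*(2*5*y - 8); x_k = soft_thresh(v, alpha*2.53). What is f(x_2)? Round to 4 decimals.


FISTA on f(x) = 5*x^2 - 8*x + 2.53*|x|
L = 10, alpha = 0.0559
Iteration 1: beta = 0.0, y = 1.0661 + 0.0*(1.0661 - 1.0661) = 1.0661
  grad(y) = 2.661, v = y - alpha*grad = 0.9174
  prox(v) = soft_thresh(0.9174, 0.1414) = 0.7759
Iteration 2: beta = 0.3333, y = 0.7759 + 0.3333*(0.7759 - 1.0661) = 0.6792
  grad(y) = -1.208, v = y - alpha*grad = 0.7467
  prox(v) = soft_thresh(0.7467, 0.1414) = 0.6053
f(x_2) = 5*0.6053^2 - 8*0.6053 + 2.53*|0.6053| = -1.4791


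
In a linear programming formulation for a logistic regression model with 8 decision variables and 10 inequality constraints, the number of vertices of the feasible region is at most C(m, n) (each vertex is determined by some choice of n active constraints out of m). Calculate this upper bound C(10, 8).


Each vertex corresponds to some choice of n active constraints out of m, so the number of vertices is at most C(m, n) = m! / (n!(m-n)!).
m = 10, n = 8
Numerator: 10 * 9 * 8 * 7 * 6 * 5 * 4 * 3
Denominator: 8! = 40320
C(10, 8) = 45


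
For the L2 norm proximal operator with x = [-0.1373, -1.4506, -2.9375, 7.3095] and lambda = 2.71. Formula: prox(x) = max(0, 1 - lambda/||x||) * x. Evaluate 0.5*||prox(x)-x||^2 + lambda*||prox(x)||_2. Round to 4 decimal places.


Step 1: Compute ||x||.
||x|| = 8.0113
Step 2: Compute scaling factor.
scale = max(0, 1 - 2.71/8.0113) = 0.6617
Step 3: prox(x) = [-0.0909, -0.9599, -1.9438, 4.8369]
||prox(x)|| = 5.3013
Step 4: Proximal objective.
0.5*||prox-x||^2 = 3.6721
lambda*||prox|| = 14.3665
Total = 18.0385


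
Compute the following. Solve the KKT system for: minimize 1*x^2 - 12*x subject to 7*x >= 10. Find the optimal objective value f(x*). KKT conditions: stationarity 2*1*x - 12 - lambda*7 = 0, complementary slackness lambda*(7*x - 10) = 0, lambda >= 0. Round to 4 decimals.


Step 1: Try lambda = 0 (constraint inactive).
Stationarity: 2*1*x - 12 = 0
x* = 12/(2*1) = 6.0
Check constraint: 7*6.0 = 42.0 >= 10 -- satisfied.
Step 2: Compute optimal value.
f(x*) = 1*6.0^2 - 12*6.0 = -36.0


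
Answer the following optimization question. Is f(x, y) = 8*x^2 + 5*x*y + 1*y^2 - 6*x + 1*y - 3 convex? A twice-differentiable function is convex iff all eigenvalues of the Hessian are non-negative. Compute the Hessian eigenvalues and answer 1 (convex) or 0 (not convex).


The Hessian of f(x,y) = 8*x^2 + 5*x*y + 1*y^2 - 6*x + 1*y - 3 is:
H = [[16, 5], [5, 2]]
Trace = 16 + 2 = 18
Determinant = 16*2 - (5)^2 = 7
Discriminant = (18)^2 - 4*7 = 296.0
Eigenvalues: lambda_1 = 0.3977, lambda_2 = 17.6023
The function is convex.

1


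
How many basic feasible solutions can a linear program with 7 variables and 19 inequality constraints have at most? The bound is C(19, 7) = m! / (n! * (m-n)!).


Each vertex corresponds to some choice of n active constraints out of m, so the number of vertices is at most C(m, n) = m! / (n!(m-n)!).
m = 19, n = 7
Numerator: 19 * 18 * 17 * 16 * 15 * 14 * 13
Denominator: 7! = 5040
C(19, 7) = 50388


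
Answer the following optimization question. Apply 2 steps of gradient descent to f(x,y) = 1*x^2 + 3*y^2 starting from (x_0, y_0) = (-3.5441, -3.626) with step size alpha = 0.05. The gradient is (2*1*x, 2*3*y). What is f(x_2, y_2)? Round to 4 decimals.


Gradient descent on f(x,y) = 1*x^2 + 3*y^2.
Starting point: (-3.5441, -3.626), alpha = 0.05
Step 1: grad_x = 2*1*-3.5441 = -7.0882, grad_y = 2*3*-3.626 = -21.756
  x_1 = -3.5441 - 0.05*-7.0882 = -3.1897
  y_1 = -3.626 - 0.05*-21.756 = -2.5382
Step 2: grad_x = 2*1*-3.1897 = -6.3794, grad_y = 2*3*-2.5382 = -15.2292
  x_2 = -3.1897 - 0.05*-6.3794 = -2.8707
  y_2 = -2.5382 - 0.05*-15.2292 = -1.7767
f(-2.8707, -1.7767) = 1*(-2.8707)^2 + 3*(-1.7767)^2 = 17.7115


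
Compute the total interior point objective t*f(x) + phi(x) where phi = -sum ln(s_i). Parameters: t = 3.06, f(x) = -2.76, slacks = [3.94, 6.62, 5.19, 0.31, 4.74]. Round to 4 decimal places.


Step 1: Compute log-barrier.
ln values: [1.3712, 1.8901, 1.6467, -1.1712, 1.556]
phi = -(1.3712 + 1.8901 + 1.6467 - 1.1712 + 1.556) = -5.2929
Step 2: Compute augmented objective.
t*f(x) = 3.06*-2.76 = -8.4456
Total = -8.4456 - 5.2929 = -13.7385


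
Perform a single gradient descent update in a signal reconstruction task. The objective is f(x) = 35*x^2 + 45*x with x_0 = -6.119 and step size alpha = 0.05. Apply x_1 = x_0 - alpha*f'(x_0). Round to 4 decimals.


We compute the gradient at x_0 and apply the update.
f'(x) = 70*x + 45
f'(-6.119) = 70*-6.119 + 45 = -383.33
x_1 = -6.119 - 0.05*-383.33 = 13.0475


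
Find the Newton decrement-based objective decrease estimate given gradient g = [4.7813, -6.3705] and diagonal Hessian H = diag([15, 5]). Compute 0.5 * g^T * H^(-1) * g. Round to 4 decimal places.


Step 1: H is diagonal, so H^(-1) * g = [0.3188, -1.2741].
Step 2: g^T H^(-1) g = sum_i g_i^2 / H_ii
  = (4.7813)^2/15 + (-6.3705)^2/5
  = 1.5241 + 8.1167 = 9.6407
Step 3: Objective decrease = 0.5 * g^T H^(-1) g = 4.8204


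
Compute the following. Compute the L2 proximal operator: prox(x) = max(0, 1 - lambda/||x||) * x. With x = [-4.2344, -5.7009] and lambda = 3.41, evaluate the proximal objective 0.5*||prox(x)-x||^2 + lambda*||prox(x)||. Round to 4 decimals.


Step 1: Compute ||x||.
||x|| = 7.1014
Step 2: Compute scaling factor.
scale = max(0, 1 - 3.41/7.1014) = 0.5198
Step 3: prox(x) = [-2.2011, -2.9634]
||prox(x)|| = 3.6914
Step 4: Proximal objective.
0.5*||prox-x||^2 = 5.8141
lambda*||prox|| = 12.5877
Total = 18.4018


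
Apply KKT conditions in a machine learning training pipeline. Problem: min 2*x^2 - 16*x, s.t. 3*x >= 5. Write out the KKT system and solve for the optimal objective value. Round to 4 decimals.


Step 1: Try lambda = 0 (constraint inactive).
Stationarity: 2*2*x - 16 = 0
x* = 16/(2*2) = 4.0
Check constraint: 3*4.0 = 12.0 >= 5 -- satisfied.
Step 2: Compute optimal value.
f(x*) = 2*4.0^2 - 16*4.0 = -32.0


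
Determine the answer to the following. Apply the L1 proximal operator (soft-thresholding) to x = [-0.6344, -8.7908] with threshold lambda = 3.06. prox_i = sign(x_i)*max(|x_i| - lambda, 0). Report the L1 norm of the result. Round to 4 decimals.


Soft-thresholding with lambda = 3.06:
prox(-0.6344) = sign(-0.6344)*max(|-0.6344| - 3.06, 0) = 0.0
prox(-8.7908) = sign(-8.7908)*max(|-8.7908| - 3.06, 0) = -5.7308
prox(x) = [0.0, -5.7308]
||prox(x)||_1 = 0.0 + 5.7308 = 5.7308


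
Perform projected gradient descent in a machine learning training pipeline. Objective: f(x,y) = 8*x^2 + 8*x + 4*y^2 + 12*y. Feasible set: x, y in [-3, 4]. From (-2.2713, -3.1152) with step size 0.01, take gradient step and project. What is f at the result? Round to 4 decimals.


Step 1: Compute gradient at (-2.2713, -3.1152).
grad_x = 2*8*-2.2713 + 8 = -28.3408
grad_y = 2*4*-3.1152 + 12 = -12.9216
Step 2: Gradient step.
x_raw = -2.2713 - 0.01*-28.3408 = -1.9879
y_raw = -3.1152 - 0.01*-12.9216 = -2.986
Step 3: Project onto [-3, 4].
x_proj = clip(-1.9879) = -1.9879
y_proj = clip(-2.986) = -2.986
Step 4: Evaluate f.
f(-1.9879, -2.986) = 15.5432


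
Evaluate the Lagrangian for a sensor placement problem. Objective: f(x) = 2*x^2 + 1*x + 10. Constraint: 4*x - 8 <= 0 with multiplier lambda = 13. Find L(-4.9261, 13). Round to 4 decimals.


Step 1: Evaluate f(x).
f(-4.9261) = 2*(-4.9261)^2 + 1*(-4.9261) + 10 = 53.6068
Step 2: Evaluate g(x).
g(-4.9261) = 4*-4.9261 - 8 = -27.7044
Step 3: Compute Lagrangian.
L = 53.6068 + 13*-27.7044 = -306.5504


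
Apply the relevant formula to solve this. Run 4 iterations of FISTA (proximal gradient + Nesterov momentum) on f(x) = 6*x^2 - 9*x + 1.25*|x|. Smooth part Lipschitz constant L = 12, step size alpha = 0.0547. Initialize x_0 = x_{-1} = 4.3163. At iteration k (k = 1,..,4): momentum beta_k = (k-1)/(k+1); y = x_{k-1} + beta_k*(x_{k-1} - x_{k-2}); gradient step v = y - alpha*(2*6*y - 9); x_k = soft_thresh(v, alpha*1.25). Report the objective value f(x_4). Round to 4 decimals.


FISTA on f(x) = 6*x^2 - 9*x + 1.25*|x|
L = 12, alpha = 0.0547
Iteration 1: beta = 0.0, y = 4.3163 + 0.0*(4.3163 - 4.3163) = 4.3163
  grad(y) = 42.7956, v = y - alpha*grad = 1.9754
  prox(v) = soft_thresh(1.9754, 0.0684) = 1.907
Iteration 2: beta = 0.3333, y = 1.907 + 0.3333*(1.907 - 4.3163) = 1.1039
  grad(y) = 4.2469, v = y - alpha*grad = 0.8716
  prox(v) = soft_thresh(0.8716, 0.0684) = 0.8032
Iteration 3: beta = 0.5, y = 0.8032 + 0.5*(0.8032 - 1.907) = 0.2513
  grad(y) = -5.9839, v = y - alpha*grad = 0.5787
  prox(v) = soft_thresh(0.5787, 0.0684) = 0.5103
Iteration 4: beta = 0.6, y = 0.5103 + 0.6*(0.5103 - 0.8032) = 0.3345
  grad(y) = -4.9858, v = y - alpha*grad = 0.6072
  prox(v) = soft_thresh(0.6072, 0.0684) = 0.5389
f(x_4) = 6*0.5389^2 - 9*0.5389 + 1.25*|0.5389| = -2.434


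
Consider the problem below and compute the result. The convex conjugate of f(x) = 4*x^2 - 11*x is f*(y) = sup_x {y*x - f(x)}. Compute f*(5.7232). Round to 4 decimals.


f*(y) = sup_x {y*x - a*x^2 - b*x} = sup_x {(y-b)*x - a*x^2}
FOC: (y - b) - 2a*x = 0 => x* = (y - b)/(2a)
x* = (5.7232 + 11)/(2*4) = 2.0904
f*(5.7232) = (y-b)^2/(4a) = (5.7232 + 11)^2/(4*4)
= 279.6654/16 = 17.4791


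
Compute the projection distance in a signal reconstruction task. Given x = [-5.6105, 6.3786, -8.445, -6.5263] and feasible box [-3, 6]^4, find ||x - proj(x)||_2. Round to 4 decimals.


Project each component onto [-3, 6].
clip(-5.6105) = -3.0, clip(6.3786) = 6.0, clip(-8.445) = -3.0, clip(-6.5263) = -3.0
Projection = [-3.0, 6.0, -3.0, -3.0]
Squared diffs: [6.8147, 0.1433, 29.648, 12.4348]
Distance = sqrt(49.0408) = 7.0029


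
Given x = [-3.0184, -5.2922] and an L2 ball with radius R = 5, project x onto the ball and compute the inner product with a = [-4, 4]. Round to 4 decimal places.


Step 1: Compute ||x|| (intermediates to 6 decimals).
||x|| = sqrt((-3.0184)^2 + (-5.2922)^2) = 6.092464
Step 2: Project.
Since ||x|| > R, scale = R/||x|| = 5/6.092464 = 0.820686, proj(x) = scale * x
proj(x) = [-2.477159, -4.343234]
Step 3: Dot product.
a^T * proj(x) = -4*(-2.477159) + 4*(-4.343234) = -7.4643


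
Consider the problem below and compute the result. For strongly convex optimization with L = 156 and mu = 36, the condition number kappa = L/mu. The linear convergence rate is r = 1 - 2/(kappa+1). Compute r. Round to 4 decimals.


Step 1: Compute the condition number.
kappa = L/mu = 156/36 = 4.3333
Step 2: Compute the convergence rate.
r = 1 - 2/(kappa + 1) = 1 - 2*mu/(L + mu) = (L - mu)/(L + mu) = 120/192 = 0.625


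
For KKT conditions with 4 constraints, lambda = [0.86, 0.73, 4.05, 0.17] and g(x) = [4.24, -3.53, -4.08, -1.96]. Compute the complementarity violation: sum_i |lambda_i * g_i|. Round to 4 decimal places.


KKT complementary slackness check:
lambda_1 * g_1 = 0.86 * 4.24 = 3.6464
lambda_2 * g_2 = 0.73 * -3.53 = -2.5769
lambda_3 * g_3 = 4.05 * -4.08 = -16.524
lambda_4 * g_4 = 0.17 * -1.96 = -0.3332
Total violation = 3.6464 + 2.5769 + 16.524 + 0.3332 = 23.0805


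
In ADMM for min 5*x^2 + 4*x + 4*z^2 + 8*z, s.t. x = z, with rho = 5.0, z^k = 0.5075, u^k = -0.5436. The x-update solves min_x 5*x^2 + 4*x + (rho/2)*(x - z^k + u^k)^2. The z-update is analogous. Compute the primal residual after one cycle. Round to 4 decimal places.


ADMM iteration with rho = 5.0, z^k = 0.5075, u^k = -0.5436
Step 1: x-update.
Minimize 5*x^2 + 4*x + (5.0/2)*(x - 0.5075 - 0.5436)^2
FOC: (2*5 + 5.0)*x = -4 + 5.0*(0.5075 + 0.5436)
x^{k+1} = 0.0837
Step 2: z-update.
Minimize 4*z^2 + 8*z + (5.0/2)*(0.0837 - z - 0.5436)^2
FOC: (2*4 + 5.0)*z = -8 + 5.0*(0.0837 - 0.5436)
z^{k+1} = -0.7923
Step 3: u-update.
u^{k+1} = -0.5436 + 0.0837 + 0.7923 = 0.3324
Step 4: Primal residual = |0.0837 + 0.7923| = 0.876


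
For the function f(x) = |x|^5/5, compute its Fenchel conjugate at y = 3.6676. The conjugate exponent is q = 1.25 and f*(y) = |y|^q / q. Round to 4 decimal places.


The conjugate exponent q satisfies 1/p + 1/q = 1.
p = 5, so q = 5/(5 - 1) = 1.25
|y|^q = 3.6676^1.25 = 5.0755
f*(3.6676) = 5.0755 / 1.25 = 4.0604


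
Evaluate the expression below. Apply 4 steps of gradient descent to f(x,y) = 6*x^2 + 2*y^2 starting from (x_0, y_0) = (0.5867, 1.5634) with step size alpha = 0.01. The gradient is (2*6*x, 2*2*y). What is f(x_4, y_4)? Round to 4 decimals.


Gradient descent on f(x,y) = 6*x^2 + 2*y^2.
Starting point: (0.5867, 1.5634), alpha = 0.01
Step 1: grad_x = 2*6*0.5867 = 7.0404, grad_y = 2*2*1.5634 = 6.2536
  x_1 = 0.5867 - 0.01*7.0404 = 0.5163
  y_1 = 1.5634 - 0.01*6.2536 = 1.5009
Step 2: grad_x = 2*6*0.5163 = 6.1956, grad_y = 2*2*1.5009 = 6.0035
  x_2 = 0.5163 - 0.01*6.1956 = 0.4543
  y_2 = 1.5009 - 0.01*6.0035 = 1.4408
Step 3: grad_x = 2*6*0.4543 = 5.4521, grad_y = 2*2*1.4408 = 5.7633
  x_3 = 0.4543 - 0.01*5.4521 = 0.3998
  y_3 = 1.4408 - 0.01*5.7633 = 1.3832
Step 4: grad_x = 2*6*0.3998 = 4.7978, grad_y = 2*2*1.3832 = 5.5328
  x_4 = 0.3998 - 0.01*4.7978 = 0.3518
  y_4 = 1.3832 - 0.01*5.5328 = 1.3279
f(0.3518, 1.3279) = 6*0.3518^2 + 2*1.3279^2 = 4.2692


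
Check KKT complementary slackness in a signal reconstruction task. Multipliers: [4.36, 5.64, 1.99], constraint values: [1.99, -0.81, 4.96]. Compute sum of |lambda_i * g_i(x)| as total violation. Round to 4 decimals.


KKT complementary slackness check:
lambda_1 * g_1 = 4.36 * 1.99 = 8.6764
lambda_2 * g_2 = 5.64 * -0.81 = -4.5684
lambda_3 * g_3 = 1.99 * 4.96 = 9.8704
Total violation = 8.6764 + 4.5684 + 9.8704 = 23.1152


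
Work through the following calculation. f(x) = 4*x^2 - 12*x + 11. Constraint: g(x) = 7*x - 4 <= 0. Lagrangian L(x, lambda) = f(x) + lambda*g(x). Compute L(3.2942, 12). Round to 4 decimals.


Step 1: Evaluate f(x).
f(3.2942) = 4*3.2942^2 - 12*3.2942 + 11 = 14.8766
Step 2: Evaluate g(x).
g(3.2942) = 7*3.2942 - 4 = 19.0594
Step 3: Compute Lagrangian.
L = 14.8766 + 12*19.0594 = 243.5894


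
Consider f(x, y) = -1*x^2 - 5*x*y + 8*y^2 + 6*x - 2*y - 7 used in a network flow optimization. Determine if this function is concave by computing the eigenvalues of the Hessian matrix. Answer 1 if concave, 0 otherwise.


The Hessian of f(x,y) = -1*x^2 - 5*x*y + 8*y^2 + 6*x - 2*y - 7 is:
H = [[-2, -5], [-5, 16]]
Trace = -2 + 16 = 14
Determinant = -2*16 - (-5)^2 = -57
Discriminant = (14)^2 - 4*-57 = 424.0
Eigenvalues: lambda_1 = -3.2956, lambda_2 = 17.2956
The function is not concave.

0


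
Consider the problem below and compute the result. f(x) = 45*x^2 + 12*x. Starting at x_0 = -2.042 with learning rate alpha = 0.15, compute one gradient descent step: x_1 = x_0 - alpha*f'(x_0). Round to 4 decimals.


We compute the gradient at x_0 and apply the update.
f'(x) = 90*x + 12
f'(-2.042) = 90*-2.042 + 12 = -171.78
x_1 = -2.042 - 0.15*-171.78 = 23.725


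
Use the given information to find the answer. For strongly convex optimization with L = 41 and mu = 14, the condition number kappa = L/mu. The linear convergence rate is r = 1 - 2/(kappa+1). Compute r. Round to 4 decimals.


Step 1: Compute the condition number.
kappa = L/mu = 41/14 = 2.9286
Step 2: Compute the convergence rate.
r = 1 - 2/(kappa + 1) = 1 - 2*mu/(L + mu) = (L - mu)/(L + mu) = 27/55 = 0.4909


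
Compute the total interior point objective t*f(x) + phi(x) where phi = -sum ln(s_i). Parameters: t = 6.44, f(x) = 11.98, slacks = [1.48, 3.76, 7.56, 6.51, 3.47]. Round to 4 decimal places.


Step 1: Compute log-barrier.
ln values: [0.392, 1.3244, 2.0229, 1.8733, 1.2442]
phi = -(0.392 + 1.3244 + 2.0229 + 1.8733 + 1.2442) = -6.8568
Step 2: Compute augmented objective.
t*f(x) = 6.44*11.98 = 77.1512
Total = 77.1512 - 6.8568 = 70.2944


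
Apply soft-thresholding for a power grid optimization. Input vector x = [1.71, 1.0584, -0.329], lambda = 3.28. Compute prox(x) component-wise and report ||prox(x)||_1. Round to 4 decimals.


Soft-thresholding with lambda = 3.28:
prox(1.71) = sign(1.71)*max(|1.71| - 3.28, 0) = 0.0
prox(1.0584) = sign(1.0584)*max(|1.0584| - 3.28, 0) = 0.0
prox(-0.329) = sign(-0.329)*max(|-0.329| - 3.28, 0) = 0.0
prox(x) = [0.0, 0.0, 0.0]
||prox(x)||_1 = 0.0 + 0.0 + 0.0 = 0.0


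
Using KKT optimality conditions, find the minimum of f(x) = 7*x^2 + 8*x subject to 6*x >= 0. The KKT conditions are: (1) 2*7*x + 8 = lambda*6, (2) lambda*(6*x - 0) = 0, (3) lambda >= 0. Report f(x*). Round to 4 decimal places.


Step 1: Try lambda = 0 (constraint inactive).
x_unc = -8/(2*7) = -0.5714
Check: 6*-0.5714 = -3.4284 < 0 -- violated!
Step 2: Constraint must be active: 6*x = 0
x* = 0/6 = 0.0
lambda = (2*7*0.0 + 8)/6 = 1.3333
Step 3: Compute optimal value.
f(x*) = 7*0.0^2 + 8*0.0 = 0.0


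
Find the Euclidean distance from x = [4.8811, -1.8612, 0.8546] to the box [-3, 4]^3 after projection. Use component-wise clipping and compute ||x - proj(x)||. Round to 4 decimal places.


Project each component onto [-3, 4].
clip(4.8811) = 4.0, clip(-1.8612) = -1.8612, clip(0.8546) = 0.8546
Projection = [4.0, -1.8612, 0.8546]
Squared diffs: [0.7763, 0.0, 0.0]
Distance = sqrt(0.7763) = 0.8811


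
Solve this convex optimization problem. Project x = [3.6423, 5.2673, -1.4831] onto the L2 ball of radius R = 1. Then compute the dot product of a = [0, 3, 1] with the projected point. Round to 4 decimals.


Step 1: Compute ||x|| (intermediates to 6 decimals).
||x|| = sqrt(3.6423^2 + 5.2673^2 + (-1.4831)^2) = 6.573461
Step 2: Project.
Since ||x|| > R, scale = R/||x|| = 1/6.573461 = 0.152127, proj(x) = scale * x
proj(x) = [0.554092, 0.801299, -0.22562]
Step 3: Dot product.
a^T * proj(x) = 0*0.554092 + 3*0.801299 + 1*(-0.22562) = 2.1783


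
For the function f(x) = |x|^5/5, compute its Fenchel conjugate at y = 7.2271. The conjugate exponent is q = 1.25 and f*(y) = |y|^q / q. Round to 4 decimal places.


The conjugate exponent q satisfies 1/p + 1/q = 1.
p = 5, so q = 5/(5 - 1) = 1.25
|y|^q = 7.2271^1.25 = 11.8496
f*(7.2271) = 11.8496 / 1.25 = 9.4797


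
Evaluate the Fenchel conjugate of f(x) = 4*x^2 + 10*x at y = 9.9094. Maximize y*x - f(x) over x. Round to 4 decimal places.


f*(y) = sup_x {y*x - a*x^2 - b*x} = sup_x {(y-b)*x - a*x^2}
FOC: (y - b) - 2a*x = 0 => x* = (y - b)/(2a)
x* = (9.9094 - 10)/(2*4) = -0.0113
f*(9.9094) = (y-b)^2/(4a) = (9.9094 - 10)^2/(4*4)
= 0.0082/16 = 0.0005


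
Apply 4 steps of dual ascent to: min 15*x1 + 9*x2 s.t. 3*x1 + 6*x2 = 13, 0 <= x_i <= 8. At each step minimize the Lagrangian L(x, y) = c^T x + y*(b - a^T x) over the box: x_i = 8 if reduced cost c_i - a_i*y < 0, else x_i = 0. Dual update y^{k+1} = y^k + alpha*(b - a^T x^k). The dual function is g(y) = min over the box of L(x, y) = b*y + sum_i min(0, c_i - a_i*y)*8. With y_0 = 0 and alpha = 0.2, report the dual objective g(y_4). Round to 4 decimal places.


Dual ascent for LP: min 15*x1 + 9*x2, 3*x1 + 6*x2 = 13, 0 <= x_i <= 8
Step 1: y^k = 0.0, reduced costs: (15.0, 9.0)
  x^k = (0.0, 0.0), subgradient = b - a^T x = 13.0
  y^{k+1} = 0.0 + 0.2*13.0 = 2.6
Step 2: y^k = 2.6, reduced costs: (7.2, -6.6)
  x^k = (0.0, 8.0), subgradient = b - a^T x = -35.0
  y^{k+1} = 2.6 + 0.2*-35.0 = -4.4
Step 3: y^k = -4.4, reduced costs: (28.2, 35.4)
  x^k = (0.0, 0.0), subgradient = b - a^T x = 13.0
  y^{k+1} = -4.4 + 0.2*13.0 = -1.8
Step 4: y^k = -1.8, reduced costs: (20.4, 19.8)
  x^k = (0.0, 0.0), subgradient = b - a^T x = 13.0
  y^{k+1} = -1.8 + 0.2*13.0 = 0.8
Dual objective at y_4 = 0.8: reduced costs (12.6, 4.2), box minimizer x = (0.0, 0.0)
g(y_4) = b*y + (c1 - a1*y)*x1 + (c2 - a2*y)*x2 = 13*0.8 + 12.6*0.0 + 4.2*0.0 = 10.4 + 0.0 + 0.0 = 10.4


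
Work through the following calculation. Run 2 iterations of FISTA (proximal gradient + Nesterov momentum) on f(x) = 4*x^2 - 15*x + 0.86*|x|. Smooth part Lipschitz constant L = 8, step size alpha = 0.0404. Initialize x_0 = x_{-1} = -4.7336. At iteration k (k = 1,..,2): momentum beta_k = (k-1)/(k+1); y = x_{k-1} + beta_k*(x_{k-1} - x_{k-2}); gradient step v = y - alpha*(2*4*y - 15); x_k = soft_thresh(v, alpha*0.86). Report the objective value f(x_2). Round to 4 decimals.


FISTA on f(x) = 4*x^2 - 15*x + 0.86*|x|
L = 8, alpha = 0.0404
Iteration 1: beta = 0.0, y = -4.7336 + 0.0*(-4.7336 + 4.7336) = -4.7336
  grad(y) = -52.8688, v = y - alpha*grad = -2.5977
  prox(v) = soft_thresh(-2.5977, 0.0347) = -2.563
Iteration 2: beta = 0.3333, y = -2.563 + 0.3333*(-2.563 + 4.7336) = -1.8394
  grad(y) = -29.7153, v = y - alpha*grad = -0.6389
  prox(v) = soft_thresh(-0.6389, 0.0347) = -0.6042
f(x_2) = 4*(-0.6042)^2 - 15*(-0.6042) + 0.86*|-0.6042| = 11.0422


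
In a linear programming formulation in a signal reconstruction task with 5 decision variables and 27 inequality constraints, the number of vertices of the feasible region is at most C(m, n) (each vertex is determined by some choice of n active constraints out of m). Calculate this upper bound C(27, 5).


Each vertex corresponds to some choice of n active constraints out of m, so the number of vertices is at most C(m, n) = m! / (n!(m-n)!).
m = 27, n = 5
Numerator: 27 * 26 * 25 * 24 * 23
Denominator: 5! = 120
C(27, 5) = 80730


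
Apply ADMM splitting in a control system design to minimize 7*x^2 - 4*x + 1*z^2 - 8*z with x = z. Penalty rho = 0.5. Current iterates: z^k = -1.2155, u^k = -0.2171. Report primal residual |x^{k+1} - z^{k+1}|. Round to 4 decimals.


ADMM iteration with rho = 0.5, z^k = -1.2155, u^k = -0.2171
Step 1: x-update.
Minimize 7*x^2 - 4*x + (0.5/2)*(x + 1.2155 - 0.2171)^2
FOC: (2*7 + 0.5)*x = 4 + 0.5*(-1.2155 + 0.2171)
x^{k+1} = 0.2414
Step 2: z-update.
Minimize 1*z^2 - 8*z + (0.5/2)*(0.2414 - z - 0.2171)^2
FOC: (2*1 + 0.5)*z = 8 + 0.5*(0.2414 - 0.2171)
z^{k+1} = 3.2049
Step 3: u-update.
u^{k+1} = -0.2171 + 0.2414 - 3.2049 = -3.1805
Step 4: Primal residual = |0.2414 - 3.2049| = 2.9634


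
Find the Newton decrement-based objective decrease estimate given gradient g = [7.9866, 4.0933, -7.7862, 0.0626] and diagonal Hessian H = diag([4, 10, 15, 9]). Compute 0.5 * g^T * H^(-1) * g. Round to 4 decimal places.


Step 1: H is diagonal, so H^(-1) * g = [1.9967, 0.4093, -0.5191, 0.007].
Step 2: g^T H^(-1) g = sum_i g_i^2 / H_ii
  = (7.9866)^2/4 + (4.0933)^2/10 + (-7.7862)^2/15 + (0.0626)^2/9
  = 15.9464 + 1.6755 + 4.0417 + 0.0004 = 21.6641
Step 3: Objective decrease = 0.5 * g^T H^(-1) g = 10.832


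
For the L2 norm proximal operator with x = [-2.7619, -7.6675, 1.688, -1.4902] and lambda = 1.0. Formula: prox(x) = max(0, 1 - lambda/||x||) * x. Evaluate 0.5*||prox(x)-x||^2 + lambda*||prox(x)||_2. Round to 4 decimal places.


Step 1: Compute ||x||.
||x|| = 8.4551
Step 2: Compute scaling factor.
scale = max(0, 1 - 1.0/8.4551) = 0.8817
Step 3: prox(x) = [-2.4352, -6.7607, 1.4884, -1.314]
||prox(x)|| = 7.4551
Step 4: Proximal objective.
0.5*||prox-x||^2 = 0.5
lambda*||prox|| = 7.4551
Total = 7.9551


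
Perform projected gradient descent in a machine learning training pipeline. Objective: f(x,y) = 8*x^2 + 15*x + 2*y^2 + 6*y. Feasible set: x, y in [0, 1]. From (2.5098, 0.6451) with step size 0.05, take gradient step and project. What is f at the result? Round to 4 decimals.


Step 1: Compute gradient at (2.5098, 0.6451).
grad_x = 2*8*2.5098 + 15 = 55.1568
grad_y = 2*2*0.6451 + 6 = 8.5804
Step 2: Gradient step.
x_raw = 2.5098 - 0.05*55.1568 = -0.248
y_raw = 0.6451 - 0.05*8.5804 = 0.2161
Step 3: Project onto [0, 1].
x_proj = clip(-0.248) = 0.0
y_proj = clip(0.2161) = 0.2161
Step 4: Evaluate f.
f(0.0, 0.2161) = 1.3899


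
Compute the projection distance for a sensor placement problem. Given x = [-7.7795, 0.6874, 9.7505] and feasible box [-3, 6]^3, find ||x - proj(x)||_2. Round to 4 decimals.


Project each component onto [-3, 6].
clip(-7.7795) = -3.0, clip(0.6874) = 0.6874, clip(9.7505) = 6.0
Projection = [-3.0, 0.6874, 6.0]
Squared diffs: [22.8436, 0.0, 14.0663]
Distance = sqrt(36.9099) = 6.0753


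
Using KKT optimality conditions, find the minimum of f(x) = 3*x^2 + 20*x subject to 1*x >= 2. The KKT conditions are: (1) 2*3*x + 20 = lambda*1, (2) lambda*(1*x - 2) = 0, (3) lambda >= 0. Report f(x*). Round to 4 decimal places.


Step 1: Try lambda = 0 (constraint inactive).
x_unc = -20/(2*3) = -3.3333
Check: 1*-3.3333 = -3.3333 < 2 -- violated!
Step 2: Constraint must be active: 1*x = 2
x* = 2/1 = 2.0
lambda = (2*3*2.0 + 20)/1 = 32.0
Step 3: Compute optimal value.
f(x*) = 3*2.0^2 + 20*2.0 = 52.0


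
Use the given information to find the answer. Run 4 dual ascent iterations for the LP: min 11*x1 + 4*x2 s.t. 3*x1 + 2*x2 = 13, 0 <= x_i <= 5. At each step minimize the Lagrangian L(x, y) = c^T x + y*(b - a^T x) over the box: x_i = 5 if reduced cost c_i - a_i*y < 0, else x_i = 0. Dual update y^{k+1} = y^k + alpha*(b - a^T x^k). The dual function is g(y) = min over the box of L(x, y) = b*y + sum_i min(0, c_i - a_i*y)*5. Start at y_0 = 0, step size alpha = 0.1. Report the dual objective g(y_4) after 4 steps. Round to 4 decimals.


Dual ascent for LP: min 11*x1 + 4*x2, 3*x1 + 2*x2 = 13, 0 <= x_i <= 5
Step 1: y^k = 0.0, reduced costs: (11.0, 4.0)
  x^k = (0.0, 0.0), subgradient = b - a^T x = 13.0
  y^{k+1} = 0.0 + 0.1*13.0 = 1.3
Step 2: y^k = 1.3, reduced costs: (7.1, 1.4)
  x^k = (0.0, 0.0), subgradient = b - a^T x = 13.0
  y^{k+1} = 1.3 + 0.1*13.0 = 2.6
Step 3: y^k = 2.6, reduced costs: (3.2, -1.2)
  x^k = (0.0, 5.0), subgradient = b - a^T x = 3.0
  y^{k+1} = 2.6 + 0.1*3.0 = 2.9
Step 4: y^k = 2.9, reduced costs: (2.3, -1.8)
  x^k = (0.0, 5.0), subgradient = b - a^T x = 3.0
  y^{k+1} = 2.9 + 0.1*3.0 = 3.2
Dual objective at y_4 = 3.2: reduced costs (1.4, -2.4), box minimizer x = (0.0, 5.0)
g(y_4) = b*y + (c1 - a1*y)*x1 + (c2 - a2*y)*x2 = 13*3.2 + 1.4*0.0 + (-2.4)*5.0 = 41.6 + 0.0 - 12.0 = 29.6


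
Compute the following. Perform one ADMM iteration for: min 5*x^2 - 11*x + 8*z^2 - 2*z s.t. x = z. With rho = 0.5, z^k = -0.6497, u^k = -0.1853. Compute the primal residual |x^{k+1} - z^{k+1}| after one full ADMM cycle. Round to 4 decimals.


ADMM iteration with rho = 0.5, z^k = -0.6497, u^k = -0.1853
Step 1: x-update.
Minimize 5*x^2 - 11*x + (0.5/2)*(x + 0.6497 - 0.1853)^2
FOC: (2*5 + 0.5)*x = 11 + 0.5*(-0.6497 + 0.1853)
x^{k+1} = 1.0255
Step 2: z-update.
Minimize 8*z^2 - 2*z + (0.5/2)*(1.0255 - z - 0.1853)^2
FOC: (2*8 + 0.5)*z = 2 + 0.5*(1.0255 - 0.1853)
z^{k+1} = 0.1467
Step 3: u-update.
u^{k+1} = -0.1853 + 1.0255 - 0.1467 = 0.6935
Step 4: Primal residual = |1.0255 - 0.1467| = 0.8788


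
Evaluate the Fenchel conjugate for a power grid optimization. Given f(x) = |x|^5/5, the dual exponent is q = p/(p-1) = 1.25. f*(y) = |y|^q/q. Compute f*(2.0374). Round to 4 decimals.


The conjugate exponent q satisfies 1/p + 1/q = 1.
p = 5, so q = 5/(5 - 1) = 1.25
|y|^q = 2.0374^1.25 = 2.4341
f*(2.0374) = 2.4341 / 1.25 = 1.9473


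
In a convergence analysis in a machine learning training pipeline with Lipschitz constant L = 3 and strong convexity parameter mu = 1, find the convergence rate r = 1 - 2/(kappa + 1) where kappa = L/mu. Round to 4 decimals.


Step 1: Compute the condition number.
kappa = L/mu = 3/1 = 3.0
Step 2: Compute the convergence rate.
r = 1 - 2/(kappa + 1) = 1 - 2*mu/(L + mu) = (L - mu)/(L + mu) = 2/4 = 0.5


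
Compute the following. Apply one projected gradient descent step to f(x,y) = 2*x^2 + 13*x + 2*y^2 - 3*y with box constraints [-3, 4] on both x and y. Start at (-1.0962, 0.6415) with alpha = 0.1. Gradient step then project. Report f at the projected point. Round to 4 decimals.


Step 1: Compute gradient at (-1.0962, 0.6415).
grad_x = 2*2*-1.0962 + 13 = 8.6152
grad_y = 2*2*0.6415 - 3 = -0.434
Step 2: Gradient step.
x_raw = -1.0962 - 0.1*8.6152 = -1.9577
y_raw = 0.6415 - 0.1*-0.434 = 0.6849
Step 3: Project onto [-3, 4].
x_proj = clip(-1.9577) = -1.9577
y_proj = clip(0.6849) = 0.6849
Step 4: Evaluate f.
f(-1.9577, 0.6849) = -18.9015


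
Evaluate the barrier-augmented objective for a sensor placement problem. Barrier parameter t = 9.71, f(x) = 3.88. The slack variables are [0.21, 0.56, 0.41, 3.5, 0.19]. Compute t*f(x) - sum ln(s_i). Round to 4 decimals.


Step 1: Compute log-barrier.
ln values: [-1.5606, -0.5798, -0.8916, 1.2528, -1.6607]
phi = -(-1.5606 - 0.5798 - 0.8916 + 1.2528 - 1.6607) = 3.44
Step 2: Compute augmented objective.
t*f(x) = 9.71*3.88 = 37.6748
Total = 37.6748 + 3.44 = 41.1148


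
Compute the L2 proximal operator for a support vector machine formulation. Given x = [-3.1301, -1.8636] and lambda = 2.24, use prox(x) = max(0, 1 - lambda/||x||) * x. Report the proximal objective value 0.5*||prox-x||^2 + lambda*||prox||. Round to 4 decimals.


Step 1: Compute ||x||.
||x|| = 3.6429
Step 2: Compute scaling factor.
scale = max(0, 1 - 2.24/3.6429) = 0.3851
Step 3: prox(x) = [-1.2054, -0.7177]
||prox(x)|| = 1.4029
Step 4: Proximal objective.
0.5*||prox-x||^2 = 2.5088
lambda*||prox|| = 3.1425
Total = 5.6512


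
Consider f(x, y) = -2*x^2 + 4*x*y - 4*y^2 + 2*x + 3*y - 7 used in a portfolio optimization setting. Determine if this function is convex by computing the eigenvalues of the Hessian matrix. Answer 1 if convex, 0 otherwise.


The Hessian of f(x,y) = -2*x^2 + 4*x*y - 4*y^2 + 2*x + 3*y - 7 is:
H = [[-4, 4], [4, -8]]
Trace = -4 - 8 = -12
Determinant = -4*-8 - (4)^2 = 16
Discriminant = (-12)^2 - 4*16 = 80.0
Eigenvalues: lambda_1 = -10.4721, lambda_2 = -1.5279
The function is not convex.

0


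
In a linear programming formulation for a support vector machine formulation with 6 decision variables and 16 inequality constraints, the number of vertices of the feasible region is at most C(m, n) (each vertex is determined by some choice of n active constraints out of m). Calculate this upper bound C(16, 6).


Each vertex corresponds to some choice of n active constraints out of m, so the number of vertices is at most C(m, n) = m! / (n!(m-n)!).
m = 16, n = 6
Numerator: 16 * 15 * 14 * 13 * 12 * 11
Denominator: 6! = 720
C(16, 6) = 8008


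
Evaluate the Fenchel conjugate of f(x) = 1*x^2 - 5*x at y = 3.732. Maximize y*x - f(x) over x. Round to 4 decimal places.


f*(y) = sup_x {y*x - a*x^2 - b*x} = sup_x {(y-b)*x - a*x^2}
FOC: (y - b) - 2a*x = 0 => x* = (y - b)/(2a)
x* = (3.732 + 5)/(2*1) = 4.366
f*(3.732) = (y-b)^2/(4a) = (3.732 + 5)^2/(4*1)
= 76.2478/4 = 19.062


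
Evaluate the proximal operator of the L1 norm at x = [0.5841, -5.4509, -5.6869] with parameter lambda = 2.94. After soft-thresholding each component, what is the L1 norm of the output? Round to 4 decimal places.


Soft-thresholding with lambda = 2.94:
prox(0.5841) = sign(0.5841)*max(|0.5841| - 2.94, 0) = 0.0
prox(-5.4509) = sign(-5.4509)*max(|-5.4509| - 2.94, 0) = -2.5109
prox(-5.6869) = sign(-5.6869)*max(|-5.6869| - 2.94, 0) = -2.7469
prox(x) = [0.0, -2.5109, -2.7469]
||prox(x)||_1 = 0.0 + 2.5109 + 2.7469 = 5.2578
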